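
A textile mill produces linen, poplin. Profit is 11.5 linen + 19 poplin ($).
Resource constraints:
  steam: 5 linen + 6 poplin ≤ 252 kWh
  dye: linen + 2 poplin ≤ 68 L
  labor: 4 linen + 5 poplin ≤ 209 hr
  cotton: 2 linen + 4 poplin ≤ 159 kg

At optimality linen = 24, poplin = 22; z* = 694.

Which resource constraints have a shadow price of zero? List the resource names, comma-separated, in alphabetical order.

steam: 252/252 (binding)
dye: 68/68 (binding)
labor: 206/209 (slack 3)
cotton: 136/159 (slack 23)
By complementary slackness, a constraint with positive slack has shadow price 0 → cotton, labor.

cotton, labor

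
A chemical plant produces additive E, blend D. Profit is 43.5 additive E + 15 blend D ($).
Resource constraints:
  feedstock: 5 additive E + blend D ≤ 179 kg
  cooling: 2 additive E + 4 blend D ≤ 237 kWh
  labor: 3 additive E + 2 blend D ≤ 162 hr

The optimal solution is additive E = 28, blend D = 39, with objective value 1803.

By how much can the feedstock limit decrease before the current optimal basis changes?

21.875

Binding constraints: feedstock, labor. The basis is B = [[5,1],[3,2]] with det 7.
Per unit decrease in feedstock, x* moves by d = (-0.2857, 0.4286).
The basis stays optimal until cooling becomes binding; allowable decrease = 21.875 kg.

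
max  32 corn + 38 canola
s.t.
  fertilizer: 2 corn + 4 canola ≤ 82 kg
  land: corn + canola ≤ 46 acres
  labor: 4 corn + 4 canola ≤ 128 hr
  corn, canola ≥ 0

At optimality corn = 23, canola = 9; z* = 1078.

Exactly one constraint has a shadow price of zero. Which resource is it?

fertilizer: 82/82 (binding)
land: 32/46 (slack 14)
labor: 128/128 (binding)
By complementary slackness, a constraint with positive slack has shadow price 0 → land.

land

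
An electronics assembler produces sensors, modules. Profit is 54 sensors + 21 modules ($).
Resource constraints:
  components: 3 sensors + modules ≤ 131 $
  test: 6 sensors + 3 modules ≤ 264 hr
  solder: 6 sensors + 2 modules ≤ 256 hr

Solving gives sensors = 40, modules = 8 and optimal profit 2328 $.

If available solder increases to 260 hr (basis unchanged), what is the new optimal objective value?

At the optimum: components uses 128 of 131 (slack = 3); test uses 264 of 264 (binding); solder uses 256 of 256 (binding).
By complementary slackness, y = 0 for the non-binding constraint.
Dual feasibility on the basic columns requires 6·y_test + 6·y_solder = 54, 3·y_test + 2·y_solder = 21.
→ y_test = 3 and y_solder = 6.
Δz = y_solder·Δb = 6 × (4) = 24, so new z* = 2328 + 24 = 2352.

2352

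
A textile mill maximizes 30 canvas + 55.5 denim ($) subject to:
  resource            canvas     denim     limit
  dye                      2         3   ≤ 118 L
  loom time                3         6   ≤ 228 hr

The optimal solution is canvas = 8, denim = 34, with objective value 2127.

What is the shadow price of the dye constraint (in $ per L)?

Check each constraint at x*: dye 118/118 (tight); loom time 228/228 (tight).
From A_Bᵀ y = c: 2·y_dye + 3·y_loom time = 30; 3·y_dye + 6·y_loom time = 55.5.
Solving: y_dye = 4.5, y_loom time = 7.
Shadow price of dye = 4.5.

4.5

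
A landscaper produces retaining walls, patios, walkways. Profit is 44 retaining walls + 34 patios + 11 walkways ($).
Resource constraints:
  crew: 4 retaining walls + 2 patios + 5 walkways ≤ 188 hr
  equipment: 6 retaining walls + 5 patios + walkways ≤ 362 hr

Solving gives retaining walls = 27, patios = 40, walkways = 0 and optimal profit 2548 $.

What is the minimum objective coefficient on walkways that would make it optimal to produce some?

16

Check each constraint at x*: crew 188/188 (tight); equipment 362/362 (tight).
From A_Bᵀ y = c: 4·y_crew + 6·y_equipment = 44; 2·y_crew + 5·y_equipment = 34.
Solving: y_crew = 2, y_equipment = 6.
walkways enters the basis when its profit ≥ yᵀa₃ = 2·5 + 6·1 = 16.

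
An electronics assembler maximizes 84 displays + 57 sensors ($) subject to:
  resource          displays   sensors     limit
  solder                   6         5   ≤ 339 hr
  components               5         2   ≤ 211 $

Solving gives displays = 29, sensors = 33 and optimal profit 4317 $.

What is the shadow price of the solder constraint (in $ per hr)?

9

At the optimum: solder uses 339 of 339 (binding); components uses 211 of 211 (binding).
From A_Bᵀ y = c: 6·y_solder + 5·y_components = 84; 5·y_solder + 2·y_components = 57.
This yields shadow prices y_solder = 9, y_components = 6.
Shadow price of solder = 9.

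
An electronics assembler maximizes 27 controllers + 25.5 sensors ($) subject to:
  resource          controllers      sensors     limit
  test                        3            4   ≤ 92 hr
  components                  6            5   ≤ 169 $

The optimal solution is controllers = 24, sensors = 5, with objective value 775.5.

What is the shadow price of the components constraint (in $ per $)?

Check each constraint at x*: test 92/92 (tight); components 169/169 (tight).
The binding rows give the dual system: 3·y_test + 6·y_components = 27 and 4·y_test + 5·y_components = 25.5.
Solving: y_test = 2, y_components = 3.5.
Shadow price of components = 3.5.

3.5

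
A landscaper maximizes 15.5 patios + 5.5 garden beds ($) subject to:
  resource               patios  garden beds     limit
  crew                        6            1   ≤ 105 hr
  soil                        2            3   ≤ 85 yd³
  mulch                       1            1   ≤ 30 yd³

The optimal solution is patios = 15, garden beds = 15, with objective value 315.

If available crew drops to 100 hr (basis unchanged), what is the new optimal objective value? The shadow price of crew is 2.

Δb = -5, so new z* = 315 + (2)·(-5) = 315 − 10 = 305.

305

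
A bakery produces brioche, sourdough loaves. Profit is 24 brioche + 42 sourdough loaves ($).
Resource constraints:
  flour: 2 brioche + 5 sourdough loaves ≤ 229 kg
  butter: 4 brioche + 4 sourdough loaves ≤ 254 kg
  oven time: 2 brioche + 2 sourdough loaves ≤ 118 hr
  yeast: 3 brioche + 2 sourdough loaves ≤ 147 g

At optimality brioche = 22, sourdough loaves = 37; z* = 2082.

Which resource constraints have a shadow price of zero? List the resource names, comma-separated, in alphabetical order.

flour: 229/229 (binding)
butter: 236/254 (slack 18)
oven time: 118/118 (binding)
yeast: 140/147 (slack 7)
By complementary slackness, a constraint with positive slack has shadow price 0 → butter, yeast.

butter, yeast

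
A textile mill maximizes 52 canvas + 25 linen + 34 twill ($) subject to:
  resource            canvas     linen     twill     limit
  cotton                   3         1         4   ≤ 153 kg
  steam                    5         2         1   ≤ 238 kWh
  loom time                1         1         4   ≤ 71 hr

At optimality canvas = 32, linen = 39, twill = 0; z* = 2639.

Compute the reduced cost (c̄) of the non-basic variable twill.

Check each constraint at x*: cotton 135/153 (slack 18); steam 238/238 (tight); loom time 71/71 (tight).
Slack constraints have shadow price 0 (complementary slackness).
The binding rows give the dual system: 5·y_steam + 1·y_loom time = 52 and 2·y_steam + 1·y_loom time = 25.
Solving: y_steam = 9, y_loom time = 7.
Reduced cost of twill: c₃ − yᵀa₃ = 34 − (9·1 + 7·4) = 34 − 37 = -3.

-3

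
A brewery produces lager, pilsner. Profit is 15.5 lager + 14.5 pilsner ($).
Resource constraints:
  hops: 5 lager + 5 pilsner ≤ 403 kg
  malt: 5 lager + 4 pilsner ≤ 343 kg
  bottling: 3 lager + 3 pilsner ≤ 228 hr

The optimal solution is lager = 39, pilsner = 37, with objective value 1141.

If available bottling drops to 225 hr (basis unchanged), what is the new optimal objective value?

Binding: malt and bottling. Non-binding: hops (23 unused).
Since hops is not tight, its dual is 0.
Dual feasibility on the basic columns requires 5·y_malt + 3·y_bottling = 15.5, 4·y_malt + 3·y_bottling = 14.5.
Solving: y_malt = 1, y_bottling = 3.5.
Δz = y_bottling·Δb = 3.5 × (-3) = -10.5, so new z* = 1141 − 10.5 = 1130.5.

1130.5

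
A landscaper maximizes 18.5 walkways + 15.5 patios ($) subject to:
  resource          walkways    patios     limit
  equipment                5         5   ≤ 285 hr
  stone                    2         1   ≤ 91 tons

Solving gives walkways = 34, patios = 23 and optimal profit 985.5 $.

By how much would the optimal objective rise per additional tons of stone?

Check each constraint at x*: equipment 285/285 (tight); stone 91/91 (tight).
The binding rows give the dual system: 5·y_equipment + 2·y_stone = 18.5 and 5·y_equipment + 1·y_stone = 15.5.
Solving: y_equipment = 2.5, y_stone = 3.
Shadow price of stone = 3.

3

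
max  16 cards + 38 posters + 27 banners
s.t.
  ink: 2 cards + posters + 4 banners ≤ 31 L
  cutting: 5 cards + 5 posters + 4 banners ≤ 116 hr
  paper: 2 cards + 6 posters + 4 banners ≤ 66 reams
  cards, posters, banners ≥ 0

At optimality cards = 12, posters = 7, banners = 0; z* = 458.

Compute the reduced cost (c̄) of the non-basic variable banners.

-5

Check each constraint at x*: ink 31/31 (tight); cutting 95/116 (slack 21); paper 66/66 (tight).
Slack constraints have shadow price 0 (complementary slackness).
Dual feasibility on the basic columns requires 2·y_ink + 2·y_paper = 16, 1·y_ink + 6·y_paper = 38.
Solving: y_ink = 2, y_paper = 6.
Reduced cost of banners: c₃ − yᵀa₃ = 27 − (2·4 + 6·4) = 27 − 32 = -5.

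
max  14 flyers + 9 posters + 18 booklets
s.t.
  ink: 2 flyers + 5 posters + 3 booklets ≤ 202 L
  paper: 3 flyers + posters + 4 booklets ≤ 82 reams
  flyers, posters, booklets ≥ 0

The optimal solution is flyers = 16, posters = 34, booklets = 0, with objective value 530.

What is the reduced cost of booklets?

-1

Both ink and paper are binding at x*.
The binding rows give the dual system: 2·y_ink + 3·y_paper = 14 and 5·y_ink + 1·y_paper = 9.
This yields shadow prices y_ink = 1, y_paper = 4.
Reduced cost of booklets: c₃ − yᵀa₃ = 18 − (1·3 + 4·4) = 18 − 19 = -1.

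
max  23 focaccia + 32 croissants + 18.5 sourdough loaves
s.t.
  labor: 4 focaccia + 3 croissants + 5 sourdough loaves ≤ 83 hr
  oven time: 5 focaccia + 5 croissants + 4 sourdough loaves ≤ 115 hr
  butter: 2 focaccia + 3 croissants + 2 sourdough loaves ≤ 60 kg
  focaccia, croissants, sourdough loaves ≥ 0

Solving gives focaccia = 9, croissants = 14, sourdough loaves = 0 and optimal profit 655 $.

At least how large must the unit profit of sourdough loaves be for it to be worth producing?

22

At the optimum: labor uses 78 of 83 (slack = 5); oven time uses 115 of 115 (binding); butter uses 60 of 60 (binding).
Since labor is not tight, its dual is 0.
From A_Bᵀ y = c: 5·y_oven time + 2·y_butter = 23; 5·y_oven time + 3·y_butter = 32.
Solving: y_oven time = 1, y_butter = 9.
sourdough loaves enters the basis when its profit ≥ yᵀa₃ = 1·4 + 9·2 = 22.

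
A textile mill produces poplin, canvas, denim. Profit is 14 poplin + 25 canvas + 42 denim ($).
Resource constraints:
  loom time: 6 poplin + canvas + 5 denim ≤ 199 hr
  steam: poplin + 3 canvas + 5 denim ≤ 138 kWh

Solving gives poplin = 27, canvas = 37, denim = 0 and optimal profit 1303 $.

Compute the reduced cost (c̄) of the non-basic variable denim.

-3

Check each constraint at x*: loom time 199/199 (tight); steam 138/138 (tight).
Dual feasibility on the basic columns requires 6·y_loom time + 1·y_steam = 14, 1·y_loom time + 3·y_steam = 25.
This yields shadow prices y_loom time = 1, y_steam = 8.
Reduced cost of denim: c₃ − yᵀa₃ = 42 − (1·5 + 8·5) = 42 − 45 = -3.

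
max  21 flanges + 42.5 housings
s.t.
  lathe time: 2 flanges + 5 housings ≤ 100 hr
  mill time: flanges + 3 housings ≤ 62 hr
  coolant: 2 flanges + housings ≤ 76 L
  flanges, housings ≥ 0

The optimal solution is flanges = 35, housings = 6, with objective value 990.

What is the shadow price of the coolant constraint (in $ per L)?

At the optimum: lathe time uses 100 of 100 (binding); mill time uses 53 of 62 (slack = 9); coolant uses 76 of 76 (binding).
Slack constraints have shadow price 0 (complementary slackness).
The binding rows give the dual system: 2·y_lathe time + 2·y_coolant = 21 and 5·y_lathe time + 1·y_coolant = 42.5.
→ y_lathe time = 8 and y_coolant = 2.5.
Shadow price of coolant = 2.5.

2.5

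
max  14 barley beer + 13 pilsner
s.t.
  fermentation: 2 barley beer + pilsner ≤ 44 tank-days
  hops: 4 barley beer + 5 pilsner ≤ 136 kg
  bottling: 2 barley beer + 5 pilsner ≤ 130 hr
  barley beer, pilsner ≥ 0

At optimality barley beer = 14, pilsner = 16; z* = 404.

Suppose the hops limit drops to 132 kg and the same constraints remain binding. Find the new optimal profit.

396

Check each constraint at x*: fermentation 44/44 (tight); hops 136/136 (tight); bottling 108/130 (slack 22).
Slack constraints have shadow price 0 (complementary slackness).
Dual feasibility on the basic columns requires 2·y_fermentation + 4·y_hops = 14, 1·y_fermentation + 5·y_hops = 13.
This yields shadow prices y_fermentation = 3, y_hops = 2.
Δz = y_hops·Δb = 2 × (-4) = -8, so new z* = 404 − 8 = 396.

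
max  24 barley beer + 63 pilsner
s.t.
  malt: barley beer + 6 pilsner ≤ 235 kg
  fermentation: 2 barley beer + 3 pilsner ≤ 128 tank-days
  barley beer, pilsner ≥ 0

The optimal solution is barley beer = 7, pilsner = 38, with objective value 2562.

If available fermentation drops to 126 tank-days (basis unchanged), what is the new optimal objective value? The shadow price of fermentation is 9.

2544

Δb = -2, so new z* = 2562 + (9)·(-2) = 2562 − 18 = 2544.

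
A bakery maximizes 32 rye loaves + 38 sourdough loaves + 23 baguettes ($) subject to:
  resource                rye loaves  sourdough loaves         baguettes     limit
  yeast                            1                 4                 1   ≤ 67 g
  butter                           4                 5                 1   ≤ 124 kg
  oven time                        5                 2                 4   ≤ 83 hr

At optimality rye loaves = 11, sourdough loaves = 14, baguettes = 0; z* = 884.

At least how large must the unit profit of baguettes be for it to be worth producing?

27

Check each constraint at x*: yeast 67/67 (tight); butter 114/124 (slack 10); oven time 83/83 (tight).
By complementary slackness, y = 0 for the non-binding constraint.
The binding rows give the dual system: 1·y_yeast + 5·y_oven time = 32 and 4·y_yeast + 2·y_oven time = 38.
Solving: y_yeast = 7, y_oven time = 5.
baguettes enters the basis when its profit ≥ yᵀa₃ = 7·1 + 5·4 = 27.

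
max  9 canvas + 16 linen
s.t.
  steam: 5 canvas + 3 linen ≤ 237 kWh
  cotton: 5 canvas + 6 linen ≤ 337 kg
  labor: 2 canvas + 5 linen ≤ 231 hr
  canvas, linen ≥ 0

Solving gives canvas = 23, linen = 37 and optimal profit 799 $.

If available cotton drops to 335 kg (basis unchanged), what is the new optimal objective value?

At the optimum: steam uses 226 of 237 (slack = 11); cotton uses 337 of 337 (binding); labor uses 231 of 231 (binding).
Since steam is not tight, its dual is 0.
From A_Bᵀ y = c: 5·y_cotton + 2·y_labor = 9; 6·y_cotton + 5·y_labor = 16.
Solving: y_cotton = 1, y_labor = 2.
Δz = y_cotton·Δb = 1 × (-2) = -2, so new z* = 799 − 2 = 797.

797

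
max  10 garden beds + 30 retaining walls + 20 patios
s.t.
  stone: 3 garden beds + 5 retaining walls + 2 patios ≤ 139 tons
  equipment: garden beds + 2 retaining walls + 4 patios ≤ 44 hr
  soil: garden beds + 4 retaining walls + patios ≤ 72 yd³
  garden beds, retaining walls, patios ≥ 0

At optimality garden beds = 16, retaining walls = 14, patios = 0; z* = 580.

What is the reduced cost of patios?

-5

At the optimum: stone uses 118 of 139 (slack = 21); equipment uses 44 of 44 (binding); soil uses 72 of 72 (binding).
Since stone is not tight, its dual is 0.
The binding rows give the dual system: 1·y_equipment + 1·y_soil = 10 and 2·y_equipment + 4·y_soil = 30.
→ y_equipment = 5 and y_soil = 5.
Reduced cost of patios: c₃ − yᵀa₃ = 20 − (5·4 + 5·1) = 20 − 25 = -5.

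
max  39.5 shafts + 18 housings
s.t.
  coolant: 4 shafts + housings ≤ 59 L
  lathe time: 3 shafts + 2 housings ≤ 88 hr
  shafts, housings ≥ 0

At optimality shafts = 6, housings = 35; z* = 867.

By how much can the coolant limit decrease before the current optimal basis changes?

15

Binding constraints: coolant, lathe time. The basis is B = [[4,1],[3,2]] with det 5.
Per unit decrease in coolant, x* moves by d = (-0.4, 0.6).
The basis stays optimal until shafts reaches 0; allowable decrease = 15 L.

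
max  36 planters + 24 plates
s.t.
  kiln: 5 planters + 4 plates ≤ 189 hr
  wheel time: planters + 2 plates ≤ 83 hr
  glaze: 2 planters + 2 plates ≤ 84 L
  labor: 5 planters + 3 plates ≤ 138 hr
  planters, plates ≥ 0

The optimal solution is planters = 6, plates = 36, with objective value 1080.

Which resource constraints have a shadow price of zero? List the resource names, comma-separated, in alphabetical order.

kiln, wheel time

kiln: 174/189 (slack 15)
wheel time: 78/83 (slack 5)
glaze: 84/84 (binding)
labor: 138/138 (binding)
By complementary slackness, a constraint with positive slack has shadow price 0 → kiln, wheel time.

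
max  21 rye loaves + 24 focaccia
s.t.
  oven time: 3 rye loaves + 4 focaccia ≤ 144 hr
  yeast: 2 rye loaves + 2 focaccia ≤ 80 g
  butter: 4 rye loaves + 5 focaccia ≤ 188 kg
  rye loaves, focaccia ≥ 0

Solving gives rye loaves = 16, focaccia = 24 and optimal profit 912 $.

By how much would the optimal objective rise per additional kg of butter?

0

Check each constraint at x*: oven time 144/144 (tight); yeast 80/80 (tight); butter 184/188 (slack 4).
By complementary slackness, y = 0 for the non-binding constraint.
Dual feasibility on the basic columns requires 3·y_oven time + 2·y_yeast = 21, 4·y_oven time + 2·y_yeast = 24.
→ y_oven time = 3 and y_yeast = 6.
Shadow price of butter = 0.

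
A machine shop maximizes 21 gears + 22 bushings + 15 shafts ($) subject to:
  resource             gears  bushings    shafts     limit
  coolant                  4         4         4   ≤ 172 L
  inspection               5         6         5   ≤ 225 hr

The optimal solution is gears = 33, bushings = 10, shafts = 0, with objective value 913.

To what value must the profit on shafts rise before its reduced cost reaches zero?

Both coolant and inspection are binding at x*.
The binding rows give the dual system: 4·y_coolant + 5·y_inspection = 21 and 4·y_coolant + 6·y_inspection = 22.
→ y_coolant = 4 and y_inspection = 1.
shafts enters the basis when its profit ≥ yᵀa₃ = 4·4 + 1·5 = 21.

21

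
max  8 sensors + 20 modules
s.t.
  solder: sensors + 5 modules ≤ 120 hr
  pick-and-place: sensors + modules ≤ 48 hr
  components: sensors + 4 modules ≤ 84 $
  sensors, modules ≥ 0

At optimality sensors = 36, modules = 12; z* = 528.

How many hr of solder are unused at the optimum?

24

solder used = 1·36 + 5·12 = 96; slack = 120 − 96 = 24.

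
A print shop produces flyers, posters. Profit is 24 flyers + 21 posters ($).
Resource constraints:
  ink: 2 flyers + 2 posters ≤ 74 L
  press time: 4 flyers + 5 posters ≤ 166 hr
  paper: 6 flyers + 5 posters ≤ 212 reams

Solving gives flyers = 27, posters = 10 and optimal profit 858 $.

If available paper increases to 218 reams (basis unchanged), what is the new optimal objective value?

876

At the optimum: ink uses 74 of 74 (binding); press time uses 158 of 166 (slack = 8); paper uses 212 of 212 (binding).
Slack constraints have shadow price 0 (complementary slackness).
From A_Bᵀ y = c: 2·y_ink + 6·y_paper = 24; 2·y_ink + 5·y_paper = 21.
→ y_ink = 3 and y_paper = 3.
Δz = y_paper·Δb = 3 × (6) = 18, so new z* = 858 + 18 = 876.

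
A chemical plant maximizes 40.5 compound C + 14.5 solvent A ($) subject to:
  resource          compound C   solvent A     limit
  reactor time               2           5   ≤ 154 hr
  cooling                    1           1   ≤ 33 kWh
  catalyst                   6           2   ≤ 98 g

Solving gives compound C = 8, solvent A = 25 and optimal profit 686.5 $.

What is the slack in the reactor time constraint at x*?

13

reactor time used = 2·8 + 5·25 = 141; slack = 154 − 141 = 13.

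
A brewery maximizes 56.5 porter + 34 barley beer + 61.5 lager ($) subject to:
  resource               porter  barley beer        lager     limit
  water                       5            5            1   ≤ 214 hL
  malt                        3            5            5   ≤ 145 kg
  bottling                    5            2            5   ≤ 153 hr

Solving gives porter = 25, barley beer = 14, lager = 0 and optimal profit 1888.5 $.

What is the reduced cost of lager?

Check each constraint at x*: water 195/214 (slack 19); malt 145/145 (tight); bottling 153/153 (tight).
Slack constraints have shadow price 0 (complementary slackness).
The binding rows give the dual system: 3·y_malt + 5·y_bottling = 56.5 and 5·y_malt + 2·y_bottling = 34.
→ y_malt = 3 and y_bottling = 9.5.
Reduced cost of lager: c₃ − yᵀa₃ = 61.5 − (3·5 + 9.5·5) = 61.5 − 62.5 = -1.

-1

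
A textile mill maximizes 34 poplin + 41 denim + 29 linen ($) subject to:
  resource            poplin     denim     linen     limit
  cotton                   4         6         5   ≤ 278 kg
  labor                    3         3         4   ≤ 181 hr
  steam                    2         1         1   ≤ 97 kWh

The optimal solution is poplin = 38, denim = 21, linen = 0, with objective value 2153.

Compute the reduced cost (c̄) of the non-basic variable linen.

Check each constraint at x*: cotton 278/278 (tight); labor 177/181 (slack 4); steam 97/97 (tight).
By complementary slackness, y = 0 for the non-binding constraint.
From A_Bᵀ y = c: 4·y_cotton + 2·y_steam = 34; 6·y_cotton + 1·y_steam = 41.
→ y_cotton = 6 and y_steam = 5.
Reduced cost of linen: c₃ − yᵀa₃ = 29 − (6·5 + 5·1) = 29 − 35 = -6.

-6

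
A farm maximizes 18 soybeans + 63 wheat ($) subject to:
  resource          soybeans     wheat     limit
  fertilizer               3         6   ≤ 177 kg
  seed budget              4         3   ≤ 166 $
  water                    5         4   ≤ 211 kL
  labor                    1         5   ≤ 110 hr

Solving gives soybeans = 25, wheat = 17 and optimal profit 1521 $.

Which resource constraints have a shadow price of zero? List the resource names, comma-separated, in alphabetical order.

fertilizer: 177/177 (binding)
seed budget: 151/166 (slack 15)
water: 193/211 (slack 18)
labor: 110/110 (binding)
By complementary slackness, a constraint with positive slack has shadow price 0 → seed budget, water.

seed budget, water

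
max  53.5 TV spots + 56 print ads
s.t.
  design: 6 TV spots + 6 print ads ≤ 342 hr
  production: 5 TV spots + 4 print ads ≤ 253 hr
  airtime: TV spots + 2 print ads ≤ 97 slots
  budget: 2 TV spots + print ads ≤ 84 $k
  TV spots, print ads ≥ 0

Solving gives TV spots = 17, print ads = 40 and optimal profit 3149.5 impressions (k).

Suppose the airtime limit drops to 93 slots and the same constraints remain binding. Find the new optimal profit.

3139.5

Binding: design and airtime. Non-binding: production (8 unused), budget (10 unused).
By complementary slackness, y = 0 for the non-binding constraints.
From A_Bᵀ y = c: 6·y_design + 1·y_airtime = 53.5; 6·y_design + 2·y_airtime = 56.
→ y_design = 8.5 and y_airtime = 2.5.
Δz = y_airtime·Δb = 2.5 × (-4) = -10, so new z* = 3149.5 − 10 = 3139.5.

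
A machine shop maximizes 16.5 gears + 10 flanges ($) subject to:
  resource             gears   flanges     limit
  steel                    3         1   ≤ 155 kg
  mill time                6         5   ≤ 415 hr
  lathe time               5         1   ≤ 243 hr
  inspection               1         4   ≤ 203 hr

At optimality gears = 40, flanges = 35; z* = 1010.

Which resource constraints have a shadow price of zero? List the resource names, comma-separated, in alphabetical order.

inspection, lathe time

steel: 155/155 (binding)
mill time: 415/415 (binding)
lathe time: 235/243 (slack 8)
inspection: 180/203 (slack 23)
By complementary slackness, a constraint with positive slack has shadow price 0 → inspection, lathe time.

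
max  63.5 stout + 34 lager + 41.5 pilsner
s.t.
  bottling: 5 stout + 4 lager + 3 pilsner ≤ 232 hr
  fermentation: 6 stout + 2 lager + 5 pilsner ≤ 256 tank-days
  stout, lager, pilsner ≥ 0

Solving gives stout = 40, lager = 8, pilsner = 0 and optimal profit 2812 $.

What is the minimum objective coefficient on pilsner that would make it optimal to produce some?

Both bottling and fermentation are binding at x*.
From A_Bᵀ y = c: 5·y_bottling + 6·y_fermentation = 63.5; 4·y_bottling + 2·y_fermentation = 34.
Solving: y_bottling = 5.5, y_fermentation = 6.
pilsner enters the basis when its profit ≥ yᵀa₃ = 5.5·3 + 6·5 = 46.5.

46.5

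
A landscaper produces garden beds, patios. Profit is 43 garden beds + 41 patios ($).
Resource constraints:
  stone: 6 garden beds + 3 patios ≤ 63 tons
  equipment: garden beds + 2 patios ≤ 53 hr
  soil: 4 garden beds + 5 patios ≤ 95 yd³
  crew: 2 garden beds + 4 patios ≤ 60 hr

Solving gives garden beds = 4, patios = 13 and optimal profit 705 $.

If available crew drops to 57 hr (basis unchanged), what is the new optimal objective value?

At the optimum: stone uses 63 of 63 (binding); equipment uses 30 of 53 (slack = 23); soil uses 81 of 95 (slack = 14); crew uses 60 of 60 (binding).
By complementary slackness, y = 0 for the non-binding constraints.
Dual feasibility on the basic columns requires 6·y_stone + 2·y_crew = 43, 3·y_stone + 4·y_crew = 41.
→ y_stone = 5 and y_crew = 6.5.
Δz = y_crew·Δb = 6.5 × (-3) = -19.5, so new z* = 705 − 19.5 = 685.5.

685.5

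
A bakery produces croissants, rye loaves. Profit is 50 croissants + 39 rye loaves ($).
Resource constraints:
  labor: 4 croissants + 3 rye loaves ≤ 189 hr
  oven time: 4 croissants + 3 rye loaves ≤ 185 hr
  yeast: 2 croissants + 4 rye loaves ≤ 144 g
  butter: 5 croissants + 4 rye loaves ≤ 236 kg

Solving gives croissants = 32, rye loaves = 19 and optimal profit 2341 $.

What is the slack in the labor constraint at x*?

4

labor used = 4·32 + 3·19 = 185; slack = 189 − 185 = 4.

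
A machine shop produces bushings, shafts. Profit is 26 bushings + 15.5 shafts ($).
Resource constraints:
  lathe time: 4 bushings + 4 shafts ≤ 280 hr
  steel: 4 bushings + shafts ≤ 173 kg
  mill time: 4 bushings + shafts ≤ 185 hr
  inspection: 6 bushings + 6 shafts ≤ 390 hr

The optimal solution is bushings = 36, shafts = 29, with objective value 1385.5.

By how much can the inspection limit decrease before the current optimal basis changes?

130.5

Binding constraints: steel, inspection. The basis is B = [[4,1],[6,6]] with det 18.
Per unit decrease in inspection, x* moves by d = (0.0556, -0.2222).
The basis stays optimal until shafts reaches 0; allowable decrease = 130.5 hr.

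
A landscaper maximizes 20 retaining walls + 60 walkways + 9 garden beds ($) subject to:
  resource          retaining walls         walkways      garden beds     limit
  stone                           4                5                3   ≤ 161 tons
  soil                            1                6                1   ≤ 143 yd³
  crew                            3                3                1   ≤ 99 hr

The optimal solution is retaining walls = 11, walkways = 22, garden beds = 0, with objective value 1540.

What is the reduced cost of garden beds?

-3

Binding: soil and crew. Non-binding: stone (7 unused).
By complementary slackness, y = 0 for the non-binding constraint.
The binding rows give the dual system: 1·y_soil + 3·y_crew = 20 and 6·y_soil + 3·y_crew = 60.
Solving: y_soil = 8, y_crew = 4.
Reduced cost of garden beds: c₃ − yᵀa₃ = 9 − (8·1 + 4·1) = 9 − 12 = -3.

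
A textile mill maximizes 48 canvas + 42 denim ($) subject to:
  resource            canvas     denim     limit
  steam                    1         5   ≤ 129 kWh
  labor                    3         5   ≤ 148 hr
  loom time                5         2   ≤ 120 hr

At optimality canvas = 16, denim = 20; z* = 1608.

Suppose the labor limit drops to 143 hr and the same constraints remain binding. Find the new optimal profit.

1578

At the optimum: steam uses 116 of 129 (slack = 13); labor uses 148 of 148 (binding); loom time uses 120 of 120 (binding).
By complementary slackness, y = 0 for the non-binding constraint.
The binding rows give the dual system: 3·y_labor + 5·y_loom time = 48 and 5·y_labor + 2·y_loom time = 42.
→ y_labor = 6 and y_loom time = 6.
Δz = y_labor·Δb = 6 × (-5) = -30, so new z* = 1608 − 30 = 1578.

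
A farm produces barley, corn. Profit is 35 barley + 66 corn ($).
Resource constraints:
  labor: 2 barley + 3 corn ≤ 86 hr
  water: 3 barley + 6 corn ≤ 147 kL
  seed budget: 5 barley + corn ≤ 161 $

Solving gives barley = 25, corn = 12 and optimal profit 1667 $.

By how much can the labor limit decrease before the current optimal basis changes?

12.5

Binding constraints: labor, water. The basis is B = [[2,3],[3,6]] with det 3.
Per unit decrease in labor, x* moves by d = (-2, 1).
The basis stays optimal until barley reaches 0; allowable decrease = 12.5 hr.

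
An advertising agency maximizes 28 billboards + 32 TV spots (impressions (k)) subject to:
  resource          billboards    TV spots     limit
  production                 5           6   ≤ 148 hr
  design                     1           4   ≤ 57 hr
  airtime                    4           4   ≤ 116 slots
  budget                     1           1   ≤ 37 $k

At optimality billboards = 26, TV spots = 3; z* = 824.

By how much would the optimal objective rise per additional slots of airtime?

2

Check each constraint at x*: production 148/148 (tight); design 38/57 (slack 19); airtime 116/116 (tight); budget 29/37 (slack 8).
Slack constraints have shadow price 0 (complementary slackness).
The binding rows give the dual system: 5·y_production + 4·y_airtime = 28 and 6·y_production + 4·y_airtime = 32.
This yields shadow prices y_production = 4, y_airtime = 2.
Shadow price of airtime = 2.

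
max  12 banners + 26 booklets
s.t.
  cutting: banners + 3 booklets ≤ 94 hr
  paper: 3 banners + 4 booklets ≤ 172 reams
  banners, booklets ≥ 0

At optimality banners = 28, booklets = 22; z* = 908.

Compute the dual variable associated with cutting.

Both cutting and paper are binding at x*.
From A_Bᵀ y = c: 1·y_cutting + 3·y_paper = 12; 3·y_cutting + 4·y_paper = 26.
Solving: y_cutting = 6, y_paper = 2.
Shadow price of cutting = 6.

6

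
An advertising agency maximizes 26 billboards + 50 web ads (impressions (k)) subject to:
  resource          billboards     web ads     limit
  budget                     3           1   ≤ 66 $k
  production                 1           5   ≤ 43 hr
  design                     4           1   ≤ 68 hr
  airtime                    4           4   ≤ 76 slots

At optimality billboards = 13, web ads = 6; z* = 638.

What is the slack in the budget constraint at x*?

21

budget used = 3·13 + 1·6 = 45; slack = 66 − 45 = 21.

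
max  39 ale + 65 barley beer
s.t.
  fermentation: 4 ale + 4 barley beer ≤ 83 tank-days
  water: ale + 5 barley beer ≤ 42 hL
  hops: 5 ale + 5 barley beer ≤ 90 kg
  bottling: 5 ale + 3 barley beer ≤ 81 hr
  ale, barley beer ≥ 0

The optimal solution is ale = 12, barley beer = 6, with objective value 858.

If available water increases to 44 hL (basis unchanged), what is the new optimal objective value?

At the optimum: fermentation uses 72 of 83 (slack = 11); water uses 42 of 42 (binding); hops uses 90 of 90 (binding); bottling uses 78 of 81 (slack = 3).
Slack constraints have shadow price 0 (complementary slackness).
From A_Bᵀ y = c: 1·y_water + 5·y_hops = 39; 5·y_water + 5·y_hops = 65.
Solving: y_water = 6.5, y_hops = 6.5.
Δz = y_water·Δb = 6.5 × (2) = 13, so new z* = 858 + 13 = 871.

871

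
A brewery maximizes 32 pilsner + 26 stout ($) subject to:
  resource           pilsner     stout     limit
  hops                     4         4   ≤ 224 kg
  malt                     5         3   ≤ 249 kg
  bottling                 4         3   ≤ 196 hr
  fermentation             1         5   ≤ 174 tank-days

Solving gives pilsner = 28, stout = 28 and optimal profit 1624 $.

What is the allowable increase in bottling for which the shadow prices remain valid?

Binding constraints: hops, bottling. The basis is B = [[4,4],[4,3]] with det -4.
Per unit increase in bottling, x* moves by d = (1, -1).
The basis stays optimal until malt becomes binding; allowable increase = 12.5 hr.

12.5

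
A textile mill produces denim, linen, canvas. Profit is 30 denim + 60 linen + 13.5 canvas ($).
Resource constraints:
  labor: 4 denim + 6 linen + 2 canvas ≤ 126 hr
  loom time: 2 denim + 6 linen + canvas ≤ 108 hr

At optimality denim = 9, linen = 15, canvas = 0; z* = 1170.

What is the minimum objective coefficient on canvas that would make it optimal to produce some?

15

Both labor and loom time are binding at x*.
From A_Bᵀ y = c: 4·y_labor + 2·y_loom time = 30; 6·y_labor + 6·y_loom time = 60.
→ y_labor = 5 and y_loom time = 5.
canvas enters the basis when its profit ≥ yᵀa₃ = 5·2 + 5·1 = 15.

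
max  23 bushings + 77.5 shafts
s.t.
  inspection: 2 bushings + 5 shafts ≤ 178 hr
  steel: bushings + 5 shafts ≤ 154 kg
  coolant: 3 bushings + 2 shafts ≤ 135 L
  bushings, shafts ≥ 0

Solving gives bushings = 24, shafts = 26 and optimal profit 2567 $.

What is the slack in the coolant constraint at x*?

11

coolant used = 3·24 + 2·26 = 124; slack = 135 − 124 = 11.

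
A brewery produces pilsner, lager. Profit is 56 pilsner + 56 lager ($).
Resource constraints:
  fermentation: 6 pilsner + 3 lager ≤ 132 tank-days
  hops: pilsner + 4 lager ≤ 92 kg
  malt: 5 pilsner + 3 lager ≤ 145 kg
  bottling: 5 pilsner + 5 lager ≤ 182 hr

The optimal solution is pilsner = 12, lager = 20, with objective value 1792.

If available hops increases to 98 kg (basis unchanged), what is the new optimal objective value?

At the optimum: fermentation uses 132 of 132 (binding); hops uses 92 of 92 (binding); malt uses 120 of 145 (slack = 25); bottling uses 160 of 182 (slack = 22).
By complementary slackness, y = 0 for the non-binding constraints.
From A_Bᵀ y = c: 6·y_fermentation + 1·y_hops = 56; 3·y_fermentation + 4·y_hops = 56.
→ y_fermentation = 8 and y_hops = 8.
Δz = y_hops·Δb = 8 × (6) = 48, so new z* = 1792 + 48 = 1840.

1840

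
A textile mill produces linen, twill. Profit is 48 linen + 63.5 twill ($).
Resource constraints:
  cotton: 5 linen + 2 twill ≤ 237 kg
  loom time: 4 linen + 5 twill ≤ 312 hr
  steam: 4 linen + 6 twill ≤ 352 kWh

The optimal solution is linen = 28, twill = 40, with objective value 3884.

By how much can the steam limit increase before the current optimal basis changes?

22.4

Binding constraints: loom time, steam. The basis is B = [[4,5],[4,6]] with det 4.
Per unit increase in steam, x* moves by d = (-1.25, 1).
The basis stays optimal until linen reaches 0; allowable increase = 22.4 kWh.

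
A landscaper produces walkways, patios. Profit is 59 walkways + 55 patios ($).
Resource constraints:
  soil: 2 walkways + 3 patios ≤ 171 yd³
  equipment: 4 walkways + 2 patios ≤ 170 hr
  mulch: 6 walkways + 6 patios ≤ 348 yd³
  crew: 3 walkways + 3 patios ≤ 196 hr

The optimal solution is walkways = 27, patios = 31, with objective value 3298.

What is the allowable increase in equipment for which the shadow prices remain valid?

62

Binding constraints: equipment, mulch. The basis is B = [[4,2],[6,6]] with det 12.
Per unit increase in equipment, x* moves by d = (0.5, -0.5).
The basis stays optimal until patios reaches 0; allowable increase = 62 hr.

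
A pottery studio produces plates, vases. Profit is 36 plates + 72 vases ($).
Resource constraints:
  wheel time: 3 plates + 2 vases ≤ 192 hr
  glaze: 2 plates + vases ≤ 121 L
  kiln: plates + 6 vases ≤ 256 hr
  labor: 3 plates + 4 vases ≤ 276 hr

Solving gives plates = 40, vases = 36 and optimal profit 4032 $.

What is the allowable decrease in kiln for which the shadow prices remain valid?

Binding constraints: wheel time, kiln. The basis is B = [[3,2],[1,6]] with det 16.
Per unit decrease in kiln, x* moves by d = (0.125, -0.1875).
The basis stays optimal until glaze becomes binding; allowable decrease = 80 hr.

80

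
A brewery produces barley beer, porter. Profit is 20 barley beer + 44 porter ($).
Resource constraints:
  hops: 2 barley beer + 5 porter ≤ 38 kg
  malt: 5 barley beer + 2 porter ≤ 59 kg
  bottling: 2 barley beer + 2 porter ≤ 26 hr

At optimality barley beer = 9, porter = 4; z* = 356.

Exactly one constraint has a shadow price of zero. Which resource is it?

malt

hops: 38/38 (binding)
malt: 53/59 (slack 6)
bottling: 26/26 (binding)
By complementary slackness, a constraint with positive slack has shadow price 0 → malt.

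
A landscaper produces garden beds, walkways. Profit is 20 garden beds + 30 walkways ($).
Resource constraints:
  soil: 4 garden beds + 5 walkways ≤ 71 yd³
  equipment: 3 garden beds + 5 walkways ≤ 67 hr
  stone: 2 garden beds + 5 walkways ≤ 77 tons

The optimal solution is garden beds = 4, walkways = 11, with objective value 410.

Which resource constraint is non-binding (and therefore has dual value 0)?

stone

soil: 71/71 (binding)
equipment: 67/67 (binding)
stone: 63/77 (slack 14)
By complementary slackness, a constraint with positive slack has shadow price 0 → stone.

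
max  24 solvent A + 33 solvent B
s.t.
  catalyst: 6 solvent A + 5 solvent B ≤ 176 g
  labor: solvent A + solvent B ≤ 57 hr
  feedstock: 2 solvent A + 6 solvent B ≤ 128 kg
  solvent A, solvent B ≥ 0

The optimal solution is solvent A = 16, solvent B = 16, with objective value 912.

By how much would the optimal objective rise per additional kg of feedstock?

3

Check each constraint at x*: catalyst 176/176 (tight); labor 32/57 (slack 25); feedstock 128/128 (tight).
Slack constraints have shadow price 0 (complementary slackness).
From A_Bᵀ y = c: 6·y_catalyst + 2·y_feedstock = 24; 5·y_catalyst + 6·y_feedstock = 33.
Solving: y_catalyst = 3, y_feedstock = 3.
Shadow price of feedstock = 3.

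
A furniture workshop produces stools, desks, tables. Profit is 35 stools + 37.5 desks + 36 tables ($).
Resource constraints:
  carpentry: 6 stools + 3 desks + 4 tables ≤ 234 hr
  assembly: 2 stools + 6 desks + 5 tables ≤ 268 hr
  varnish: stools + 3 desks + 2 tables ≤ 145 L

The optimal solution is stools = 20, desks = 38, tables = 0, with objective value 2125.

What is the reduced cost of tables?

-2

Check each constraint at x*: carpentry 234/234 (tight); assembly 268/268 (tight); varnish 134/145 (slack 11).
Slack constraints have shadow price 0 (complementary slackness).
From A_Bᵀ y = c: 6·y_carpentry + 2·y_assembly = 35; 3·y_carpentry + 6·y_assembly = 37.5.
Solving: y_carpentry = 4.5, y_assembly = 4.
Reduced cost of tables: c₃ − yᵀa₃ = 36 − (4.5·4 + 4·5) = 36 − 38 = -2.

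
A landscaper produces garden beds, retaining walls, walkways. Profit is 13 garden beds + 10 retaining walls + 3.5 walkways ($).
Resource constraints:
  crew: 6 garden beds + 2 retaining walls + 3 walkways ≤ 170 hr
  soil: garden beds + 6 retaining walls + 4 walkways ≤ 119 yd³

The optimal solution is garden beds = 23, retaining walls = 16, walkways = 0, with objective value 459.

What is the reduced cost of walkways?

Both crew and soil are binding at x*.
From A_Bᵀ y = c: 6·y_crew + 1·y_soil = 13; 2·y_crew + 6·y_soil = 10.
This yields shadow prices y_crew = 2, y_soil = 1.
Reduced cost of walkways: c₃ − yᵀa₃ = 3.5 − (2·3 + 1·4) = 3.5 − 10 = -6.5.

-6.5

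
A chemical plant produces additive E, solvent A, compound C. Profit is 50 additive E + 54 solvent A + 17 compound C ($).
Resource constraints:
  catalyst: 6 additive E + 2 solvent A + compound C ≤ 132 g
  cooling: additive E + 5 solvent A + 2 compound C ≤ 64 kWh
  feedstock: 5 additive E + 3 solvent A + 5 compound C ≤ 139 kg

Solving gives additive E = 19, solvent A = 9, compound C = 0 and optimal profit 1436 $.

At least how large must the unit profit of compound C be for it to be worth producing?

23

At the optimum: catalyst uses 132 of 132 (binding); cooling uses 64 of 64 (binding); feedstock uses 122 of 139 (slack = 17).
By complementary slackness, y = 0 for the non-binding constraint.
The binding rows give the dual system: 6·y_catalyst + 1·y_cooling = 50 and 2·y_catalyst + 5·y_cooling = 54.
Solving: y_catalyst = 7, y_cooling = 8.
compound C enters the basis when its profit ≥ yᵀa₃ = 7·1 + 8·2 = 23.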